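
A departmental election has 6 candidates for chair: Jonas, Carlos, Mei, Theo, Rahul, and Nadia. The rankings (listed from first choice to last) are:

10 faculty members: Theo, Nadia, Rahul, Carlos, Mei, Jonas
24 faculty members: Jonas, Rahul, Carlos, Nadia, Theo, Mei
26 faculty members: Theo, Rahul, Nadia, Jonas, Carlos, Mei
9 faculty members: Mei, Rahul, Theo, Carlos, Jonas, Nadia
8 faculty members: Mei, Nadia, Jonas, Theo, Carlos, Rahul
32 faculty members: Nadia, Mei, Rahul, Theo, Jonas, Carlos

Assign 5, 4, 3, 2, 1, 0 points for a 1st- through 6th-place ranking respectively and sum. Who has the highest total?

Rahul

Jonas: 10·0 + 24·5 + 26·2 + 9·1 + 8·3 + 32·1 = 237
Carlos: 10·2 + 24·3 + 26·1 + 9·2 + 8·1 + 32·0 = 144
Mei: 10·1 + 24·0 + 26·0 + 9·5 + 8·5 + 32·4 = 223
Theo: 10·5 + 24·1 + 26·5 + 9·3 + 8·2 + 32·2 = 311
Rahul: 10·3 + 24·4 + 26·4 + 9·4 + 8·0 + 32·3 = 362
Nadia: 10·4 + 24·2 + 26·3 + 9·0 + 8·4 + 32·5 = 358
Rahul has the highest Borda score (362).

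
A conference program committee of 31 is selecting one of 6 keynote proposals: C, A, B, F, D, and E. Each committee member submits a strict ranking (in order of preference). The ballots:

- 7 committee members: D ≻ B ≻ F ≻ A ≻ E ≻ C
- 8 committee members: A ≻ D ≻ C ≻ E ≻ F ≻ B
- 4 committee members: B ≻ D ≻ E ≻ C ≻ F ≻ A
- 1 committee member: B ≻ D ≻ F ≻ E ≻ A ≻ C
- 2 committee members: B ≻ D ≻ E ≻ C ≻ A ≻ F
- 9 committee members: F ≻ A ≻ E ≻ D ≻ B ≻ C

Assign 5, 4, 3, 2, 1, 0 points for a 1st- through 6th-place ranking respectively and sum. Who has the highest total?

D

C: 7·0 + 8·3 + 4·2 + 1·0 + 2·2 + 9·0 = 36
A: 7·2 + 8·5 + 4·0 + 1·1 + 2·1 + 9·4 = 93
B: 7·4 + 8·0 + 4·5 + 1·5 + 2·5 + 9·1 = 72
F: 7·3 + 8·1 + 4·1 + 1·3 + 2·0 + 9·5 = 81
D: 7·5 + 8·4 + 4·4 + 1·4 + 2·4 + 9·2 = 113
E: 7·1 + 8·2 + 4·3 + 1·2 + 2·3 + 9·3 = 70
D has the highest Borda score (113).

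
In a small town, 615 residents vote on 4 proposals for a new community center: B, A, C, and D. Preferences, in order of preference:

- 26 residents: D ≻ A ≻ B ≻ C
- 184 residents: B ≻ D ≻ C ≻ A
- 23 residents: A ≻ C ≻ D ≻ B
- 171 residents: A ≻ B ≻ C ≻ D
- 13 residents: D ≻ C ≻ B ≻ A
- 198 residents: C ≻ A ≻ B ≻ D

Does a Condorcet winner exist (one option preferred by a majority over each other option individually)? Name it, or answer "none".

Checking pairwise contests:
A beats B 418–197.
C beats A 395–220.
B beats C 381–234.
B beats D 553–62.
Every option loses at least one head-to-head, so there is no Condorcet winner.

none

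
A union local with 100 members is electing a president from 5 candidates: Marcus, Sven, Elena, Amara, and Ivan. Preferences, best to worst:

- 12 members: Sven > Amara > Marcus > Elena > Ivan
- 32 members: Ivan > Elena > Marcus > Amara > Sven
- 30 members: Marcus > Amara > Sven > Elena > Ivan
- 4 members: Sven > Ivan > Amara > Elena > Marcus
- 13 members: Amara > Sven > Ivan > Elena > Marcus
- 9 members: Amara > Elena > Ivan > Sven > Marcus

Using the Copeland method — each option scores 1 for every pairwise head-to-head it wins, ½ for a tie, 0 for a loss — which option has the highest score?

Amara

Marcus: beats Sven and Amara; loses to Elena and Ivan → score 2.
Sven: beats Elena and Ivan; loses to Marcus and Amara → score 2.
Elena: beats Marcus and Ivan; loses to Sven and Amara → score 2.
Amara: beats Sven, Elena, and Ivan; loses to Marcus → score 3.
Ivan: beats Marcus; loses to Sven, Elena, and Amara → score 1.
Amara has the best pairwise record.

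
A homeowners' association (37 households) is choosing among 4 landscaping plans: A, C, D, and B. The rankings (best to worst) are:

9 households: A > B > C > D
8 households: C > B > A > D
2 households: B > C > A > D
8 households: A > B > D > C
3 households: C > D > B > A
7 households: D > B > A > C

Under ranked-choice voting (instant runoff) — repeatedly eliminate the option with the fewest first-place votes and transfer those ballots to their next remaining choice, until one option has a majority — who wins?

A

Round 1: A 17, C 11, D 7, B 2. Eliminate B.
Round 2: A 17, C 13, D 7. Eliminate D.
Round 3: A 24, C 13. A has a majority.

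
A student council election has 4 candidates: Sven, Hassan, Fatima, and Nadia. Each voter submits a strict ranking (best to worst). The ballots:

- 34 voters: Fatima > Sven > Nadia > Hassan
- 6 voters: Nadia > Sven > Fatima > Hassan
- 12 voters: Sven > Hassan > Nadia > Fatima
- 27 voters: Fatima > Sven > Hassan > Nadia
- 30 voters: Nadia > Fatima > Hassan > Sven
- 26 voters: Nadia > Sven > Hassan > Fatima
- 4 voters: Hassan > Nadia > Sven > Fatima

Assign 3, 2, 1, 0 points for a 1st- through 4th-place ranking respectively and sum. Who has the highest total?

Fatima

Sven: 34·2 + 6·2 + 12·3 + 27·2 + 30·0 + 26·2 + 4·1 = 226
Hassan: 34·0 + 6·0 + 12·2 + 27·1 + 30·1 + 26·1 + 4·3 = 119
Fatima: 34·3 + 6·1 + 12·0 + 27·3 + 30·2 + 26·0 + 4·0 = 249
Nadia: 34·1 + 6·3 + 12·1 + 27·0 + 30·3 + 26·3 + 4·2 = 240
Fatima has the highest Borda score (249).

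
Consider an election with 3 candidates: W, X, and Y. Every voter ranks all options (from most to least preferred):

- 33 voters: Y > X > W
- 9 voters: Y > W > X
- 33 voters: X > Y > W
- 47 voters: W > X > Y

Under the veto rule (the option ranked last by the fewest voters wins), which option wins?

X

Last-place votes: W 66, X 9, Y 47.
X is ranked last by the fewest voters, so X wins.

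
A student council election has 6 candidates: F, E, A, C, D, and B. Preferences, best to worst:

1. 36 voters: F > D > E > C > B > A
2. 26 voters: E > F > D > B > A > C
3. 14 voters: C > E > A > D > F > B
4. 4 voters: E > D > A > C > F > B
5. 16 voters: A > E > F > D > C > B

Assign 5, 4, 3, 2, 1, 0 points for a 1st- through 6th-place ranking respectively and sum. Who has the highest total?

F: 36·5 + 26·4 + 14·1 + 4·1 + 16·3 = 350
E: 36·3 + 26·5 + 14·4 + 4·5 + 16·4 = 378
A: 36·0 + 26·1 + 14·3 + 4·3 + 16·5 = 160
C: 36·2 + 26·0 + 14·5 + 4·2 + 16·1 = 166
D: 36·4 + 26·3 + 14·2 + 4·4 + 16·2 = 298
B: 36·1 + 26·2 + 14·0 + 4·0 + 16·0 = 88
E has the highest Borda score (378).

E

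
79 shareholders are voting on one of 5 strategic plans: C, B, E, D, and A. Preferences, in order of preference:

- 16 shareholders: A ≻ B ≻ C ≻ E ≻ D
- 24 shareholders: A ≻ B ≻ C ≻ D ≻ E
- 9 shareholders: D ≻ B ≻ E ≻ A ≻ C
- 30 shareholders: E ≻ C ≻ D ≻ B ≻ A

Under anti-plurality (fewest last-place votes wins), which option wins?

Last-place votes: C 9, B 0, E 24, D 16, A 30.
B is ranked last by the fewest voters, so B wins.

B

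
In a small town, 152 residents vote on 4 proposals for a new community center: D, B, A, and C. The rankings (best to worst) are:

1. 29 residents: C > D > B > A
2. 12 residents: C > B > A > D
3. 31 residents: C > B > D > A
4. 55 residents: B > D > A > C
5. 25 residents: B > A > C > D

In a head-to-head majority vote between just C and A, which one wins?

A

Voters preferring C to A: 72; preferring A to C: 80.
A wins the head-to-head.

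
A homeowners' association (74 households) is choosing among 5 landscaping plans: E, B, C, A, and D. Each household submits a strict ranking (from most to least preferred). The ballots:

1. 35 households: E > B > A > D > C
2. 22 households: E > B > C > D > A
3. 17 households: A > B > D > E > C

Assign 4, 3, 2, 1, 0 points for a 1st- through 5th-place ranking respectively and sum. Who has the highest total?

E: 35·4 + 22·4 + 17·1 = 245
B: 35·3 + 22·3 + 17·3 = 222
C: 35·0 + 22·2 + 17·0 = 44
A: 35·2 + 22·0 + 17·4 = 138
D: 35·1 + 22·1 + 17·2 = 91
E has the highest Borda score (245).

E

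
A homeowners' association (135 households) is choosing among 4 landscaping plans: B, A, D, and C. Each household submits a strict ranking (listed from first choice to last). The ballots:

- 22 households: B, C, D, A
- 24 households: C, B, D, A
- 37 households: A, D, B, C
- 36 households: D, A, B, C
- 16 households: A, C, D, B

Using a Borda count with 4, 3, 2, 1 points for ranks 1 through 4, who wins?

B: 22·4 + 24·3 + 37·2 + 36·2 + 16·1 = 322
A: 22·1 + 24·1 + 37·4 + 36·3 + 16·4 = 366
D: 22·2 + 24·2 + 37·3 + 36·4 + 16·2 = 379
C: 22·3 + 24·4 + 37·1 + 36·1 + 16·3 = 283
D has the highest Borda score (379).

D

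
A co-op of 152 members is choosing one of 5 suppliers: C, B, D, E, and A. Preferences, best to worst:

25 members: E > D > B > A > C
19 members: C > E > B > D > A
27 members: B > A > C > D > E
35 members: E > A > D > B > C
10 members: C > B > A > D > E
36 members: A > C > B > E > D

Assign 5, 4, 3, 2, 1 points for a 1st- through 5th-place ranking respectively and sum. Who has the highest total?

C: 25·1 + 19·5 + 27·3 + 35·1 + 10·5 + 36·4 = 430
B: 25·3 + 19·3 + 27·5 + 35·2 + 10·4 + 36·3 = 485
D: 25·4 + 19·2 + 27·2 + 35·3 + 10·2 + 36·1 = 353
E: 25·5 + 19·4 + 27·1 + 35·5 + 10·1 + 36·2 = 485
A: 25·2 + 19·1 + 27·4 + 35·4 + 10·3 + 36·5 = 527
A has the highest Borda score (527).

A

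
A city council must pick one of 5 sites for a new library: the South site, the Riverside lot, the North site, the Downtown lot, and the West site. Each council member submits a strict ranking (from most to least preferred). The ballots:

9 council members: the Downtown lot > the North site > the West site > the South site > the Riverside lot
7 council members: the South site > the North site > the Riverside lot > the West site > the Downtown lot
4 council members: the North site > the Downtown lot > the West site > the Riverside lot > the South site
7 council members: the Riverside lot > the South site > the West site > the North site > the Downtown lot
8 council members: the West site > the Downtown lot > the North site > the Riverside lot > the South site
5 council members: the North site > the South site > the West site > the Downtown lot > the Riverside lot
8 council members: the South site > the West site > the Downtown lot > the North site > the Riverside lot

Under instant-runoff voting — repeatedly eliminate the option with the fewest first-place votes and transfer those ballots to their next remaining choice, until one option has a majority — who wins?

the South site

Round 1: the South site 15, the Riverside lot 7, the North site 9, the Downtown lot 9, the West site 8. Eliminate the Riverside lot.
Round 2: the South site 22, the North site 9, the Downtown lot 9, the West site 8. Eliminate the West site.
Round 3: the South site 22, the North site 9, the Downtown lot 17. Eliminate the North site.
Round 4: the South site 27, the Downtown lot 21. The South site has a majority.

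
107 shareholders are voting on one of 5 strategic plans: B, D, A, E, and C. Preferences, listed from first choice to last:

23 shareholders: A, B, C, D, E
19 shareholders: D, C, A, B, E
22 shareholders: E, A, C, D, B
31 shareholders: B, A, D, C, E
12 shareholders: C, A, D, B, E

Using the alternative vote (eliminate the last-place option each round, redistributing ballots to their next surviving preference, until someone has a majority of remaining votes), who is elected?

A

Round 1: B 31, D 19, A 23, E 22, C 12. Eliminate C.
Round 2: B 31, D 19, A 35, E 22. Eliminate D.
Round 3: B 31, A 54, E 22. A has a majority.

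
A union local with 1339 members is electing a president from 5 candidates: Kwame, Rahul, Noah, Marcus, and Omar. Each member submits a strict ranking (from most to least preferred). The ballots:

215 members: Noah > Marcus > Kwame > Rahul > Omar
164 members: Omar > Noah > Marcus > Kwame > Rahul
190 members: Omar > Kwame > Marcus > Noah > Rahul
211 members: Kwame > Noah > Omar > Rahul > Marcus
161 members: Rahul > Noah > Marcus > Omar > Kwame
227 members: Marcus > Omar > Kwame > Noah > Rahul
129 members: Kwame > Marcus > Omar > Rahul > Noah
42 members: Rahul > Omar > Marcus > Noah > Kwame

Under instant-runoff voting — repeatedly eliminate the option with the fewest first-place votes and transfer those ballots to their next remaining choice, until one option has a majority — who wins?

Round 1: Kwame 340, Rahul 203, Noah 215, Marcus 227, Omar 354. Eliminate Rahul.
Round 2: Kwame 340, Noah 376, Marcus 227, Omar 396. Eliminate Marcus.
Round 3: Kwame 340, Noah 376, Omar 623. Eliminate Kwame.
Round 4: Noah 587, Omar 752. Omar has a majority.

Omar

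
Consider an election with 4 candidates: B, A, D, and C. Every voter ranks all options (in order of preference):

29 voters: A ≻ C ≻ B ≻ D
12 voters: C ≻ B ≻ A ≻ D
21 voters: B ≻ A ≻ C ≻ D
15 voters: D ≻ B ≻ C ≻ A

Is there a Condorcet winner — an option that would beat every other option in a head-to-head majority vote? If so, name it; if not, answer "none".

Checking pairwise contests:
C beats B 41–36.
B beats A 48–29.
B beats D 62–15.
A beats C 50–27.
Every option loses at least one head-to-head, so there is no Condorcet winner.

none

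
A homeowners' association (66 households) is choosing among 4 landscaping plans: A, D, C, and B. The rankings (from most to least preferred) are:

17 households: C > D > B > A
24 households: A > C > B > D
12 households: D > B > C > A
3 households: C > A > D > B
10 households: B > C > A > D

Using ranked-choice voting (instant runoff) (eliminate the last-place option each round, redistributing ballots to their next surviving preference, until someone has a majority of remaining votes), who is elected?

Round 1: A 24, D 12, C 20, B 10. Eliminate B.
Round 2: A 24, D 12, C 30. Eliminate D.
Round 3: A 24, C 42. C has a majority.

C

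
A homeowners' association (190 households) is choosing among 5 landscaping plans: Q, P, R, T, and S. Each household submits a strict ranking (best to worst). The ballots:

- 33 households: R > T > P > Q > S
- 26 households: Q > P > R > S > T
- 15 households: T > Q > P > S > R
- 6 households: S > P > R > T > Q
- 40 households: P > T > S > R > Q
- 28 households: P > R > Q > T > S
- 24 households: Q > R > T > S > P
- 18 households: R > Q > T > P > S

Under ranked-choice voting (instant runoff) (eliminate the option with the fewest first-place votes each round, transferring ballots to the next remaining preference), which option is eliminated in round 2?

Round 1: Q 50, P 68, R 51, T 15, S 6. Eliminate S.
Round 2: Q 50, P 74, R 51, T 15. Eliminate T.

T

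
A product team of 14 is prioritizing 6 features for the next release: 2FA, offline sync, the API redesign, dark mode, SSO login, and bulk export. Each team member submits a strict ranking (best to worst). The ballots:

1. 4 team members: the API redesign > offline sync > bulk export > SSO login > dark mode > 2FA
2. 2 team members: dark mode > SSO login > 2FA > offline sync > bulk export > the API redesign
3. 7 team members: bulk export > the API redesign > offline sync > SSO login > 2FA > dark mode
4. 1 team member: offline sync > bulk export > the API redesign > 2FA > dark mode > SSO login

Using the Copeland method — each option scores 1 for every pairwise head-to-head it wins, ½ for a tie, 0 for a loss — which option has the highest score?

2FA: beats dark mode; loses to offline sync, the API redesign, SSO login, and bulk export → score 1.
offline sync: beats 2FA, dark mode, and SSO login; ties bulk export; loses to the API redesign → score 3.5.
the API redesign: beats 2FA, offline sync, dark mode, and SSO login; loses to bulk export → score 4.
dark mode: loses to 2FA, offline sync, the API redesign, SSO login, and bulk export → score 0.
SSO login: beats 2FA and dark mode; loses to offline sync, the API redesign, and bulk export → score 2.
bulk export: beats 2FA, the API redesign, dark mode, and SSO login; ties offline sync → score 4.5.
bulk export has the best pairwise record.

bulk export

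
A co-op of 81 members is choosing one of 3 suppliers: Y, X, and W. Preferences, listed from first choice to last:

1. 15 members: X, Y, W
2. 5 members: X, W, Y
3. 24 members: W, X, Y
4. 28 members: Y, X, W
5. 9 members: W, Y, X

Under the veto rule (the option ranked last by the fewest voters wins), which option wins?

X

Last-place votes: Y 29, X 9, W 43.
X is ranked last by the fewest voters, so X wins.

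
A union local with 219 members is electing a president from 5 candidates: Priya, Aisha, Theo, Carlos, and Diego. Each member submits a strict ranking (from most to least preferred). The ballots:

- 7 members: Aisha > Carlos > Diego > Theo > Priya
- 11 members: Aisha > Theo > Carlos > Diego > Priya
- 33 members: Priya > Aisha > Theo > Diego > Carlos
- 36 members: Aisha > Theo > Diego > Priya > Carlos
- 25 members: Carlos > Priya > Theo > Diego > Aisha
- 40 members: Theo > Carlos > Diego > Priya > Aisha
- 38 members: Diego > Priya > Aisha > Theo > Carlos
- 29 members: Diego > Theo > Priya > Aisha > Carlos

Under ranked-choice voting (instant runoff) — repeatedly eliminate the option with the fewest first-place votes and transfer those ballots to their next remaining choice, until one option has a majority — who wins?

Diego

Round 1: Priya 33, Aisha 54, Theo 40, Carlos 25, Diego 67. Eliminate Carlos.
Round 2: Priya 58, Aisha 54, Theo 40, Diego 67. Eliminate Theo.
Round 3: Priya 58, Aisha 54, Diego 107. Eliminate Aisha.
Round 4: Priya 58, Diego 161. Diego has a majority.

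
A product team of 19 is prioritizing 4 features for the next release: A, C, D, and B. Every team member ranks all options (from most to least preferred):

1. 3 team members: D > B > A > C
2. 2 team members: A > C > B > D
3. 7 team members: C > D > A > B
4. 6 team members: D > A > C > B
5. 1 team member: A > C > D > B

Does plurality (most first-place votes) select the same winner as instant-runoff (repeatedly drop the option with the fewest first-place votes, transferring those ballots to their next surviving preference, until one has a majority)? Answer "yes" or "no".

no

Plurality — first-place votes: A 3, C 7, D 9, B 0. Winner: D.
Instant-runoff — R1 A 3, C 7, D 9, B 0 (B out); R2 A 3, C 7, D 9 (A out); R3 C 10, D 9 (C winner). Winner: C.
The two methods disagree.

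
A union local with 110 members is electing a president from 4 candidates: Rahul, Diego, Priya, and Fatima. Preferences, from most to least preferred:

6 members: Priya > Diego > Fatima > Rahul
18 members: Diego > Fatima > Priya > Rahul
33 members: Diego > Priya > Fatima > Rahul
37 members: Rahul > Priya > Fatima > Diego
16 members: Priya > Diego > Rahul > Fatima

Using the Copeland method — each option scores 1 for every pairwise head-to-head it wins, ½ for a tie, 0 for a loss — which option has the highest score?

Priya

Rahul: loses to Diego, Priya, and Fatima → score 0.
Diego: beats Rahul and Fatima; loses to Priya → score 2.
Priya: beats Rahul, Diego, and Fatima → score 3.
Fatima: beats Rahul; loses to Diego and Priya → score 1.
Priya has the best pairwise record.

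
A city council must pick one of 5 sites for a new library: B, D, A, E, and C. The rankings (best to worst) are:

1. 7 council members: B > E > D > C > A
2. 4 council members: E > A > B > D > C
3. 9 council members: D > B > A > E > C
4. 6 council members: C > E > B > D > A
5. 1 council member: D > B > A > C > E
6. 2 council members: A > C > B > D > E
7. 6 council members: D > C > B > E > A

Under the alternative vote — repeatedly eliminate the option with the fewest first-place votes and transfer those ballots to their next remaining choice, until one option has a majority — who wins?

Round 1: B 7, D 16, A 2, E 4, C 6. Eliminate A.
Round 2: B 7, D 16, E 4, C 8. Eliminate E.
Round 3: B 11, D 16, C 8. Eliminate C.
Round 4: B 19, D 16. B has a majority.

B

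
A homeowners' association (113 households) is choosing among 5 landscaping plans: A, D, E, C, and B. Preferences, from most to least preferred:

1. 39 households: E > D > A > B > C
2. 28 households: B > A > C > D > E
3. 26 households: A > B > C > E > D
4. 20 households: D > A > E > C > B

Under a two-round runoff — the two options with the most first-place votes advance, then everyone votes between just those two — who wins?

E

Round 1 first-place votes: A 26, D 20, E 39, C 0, B 28.
E and B advance.
Runoff: E is preferred to B by 59 voters; B by 54.
E wins the runoff.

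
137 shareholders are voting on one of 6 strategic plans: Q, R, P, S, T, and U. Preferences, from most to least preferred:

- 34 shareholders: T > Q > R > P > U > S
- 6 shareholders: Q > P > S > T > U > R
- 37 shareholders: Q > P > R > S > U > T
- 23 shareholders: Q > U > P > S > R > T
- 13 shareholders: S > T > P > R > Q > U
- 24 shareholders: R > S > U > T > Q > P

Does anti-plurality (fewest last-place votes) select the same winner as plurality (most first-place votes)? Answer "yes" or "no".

yes

Anti-plurality — last-place votes: Q 0, R 6, P 24, S 34, T 60, U 13. Winner: Q.
Plurality — first-place votes: Q 66, R 24, P 0, S 13, T 34, U 0. Winner: Q.
The two methods agree.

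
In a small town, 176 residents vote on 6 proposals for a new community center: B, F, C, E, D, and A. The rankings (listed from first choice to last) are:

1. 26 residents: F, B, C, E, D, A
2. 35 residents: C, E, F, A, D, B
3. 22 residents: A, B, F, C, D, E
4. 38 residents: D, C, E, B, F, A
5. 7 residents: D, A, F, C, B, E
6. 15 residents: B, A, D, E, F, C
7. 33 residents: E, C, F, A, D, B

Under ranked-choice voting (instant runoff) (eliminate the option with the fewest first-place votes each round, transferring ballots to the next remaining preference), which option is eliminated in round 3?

Round 1: B 15, F 26, C 35, E 33, D 45, A 22. Eliminate B.
Round 2: F 26, C 35, E 33, D 45, A 37. Eliminate F.
Round 3: C 61, E 33, D 45, A 37. Eliminate E.

E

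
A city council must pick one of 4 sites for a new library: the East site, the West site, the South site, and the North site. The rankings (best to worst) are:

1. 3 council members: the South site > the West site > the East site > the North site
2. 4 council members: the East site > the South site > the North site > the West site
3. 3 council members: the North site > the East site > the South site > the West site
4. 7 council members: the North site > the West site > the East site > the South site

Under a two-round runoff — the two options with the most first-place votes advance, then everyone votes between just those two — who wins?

Round 1 first-place votes: the East site 4, the West site 0, the South site 3, the North site 10.
the North site and the East site advance.
Runoff: the North site is preferred to the East site by 10 voters; the East site by 7.
the North site wins the runoff.

the North site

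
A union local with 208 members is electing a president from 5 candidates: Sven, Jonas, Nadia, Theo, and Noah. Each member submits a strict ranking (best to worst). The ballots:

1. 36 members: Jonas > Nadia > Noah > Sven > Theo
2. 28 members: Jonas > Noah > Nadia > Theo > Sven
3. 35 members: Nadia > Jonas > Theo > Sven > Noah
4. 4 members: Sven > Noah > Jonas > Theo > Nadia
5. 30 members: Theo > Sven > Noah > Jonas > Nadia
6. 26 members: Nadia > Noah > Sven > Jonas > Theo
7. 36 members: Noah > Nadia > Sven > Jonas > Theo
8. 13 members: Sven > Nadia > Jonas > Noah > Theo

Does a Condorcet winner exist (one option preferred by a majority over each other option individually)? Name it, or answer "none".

Nadia

Nadia vs Sven: 161–47 for Nadia.
Nadia vs Jonas: 110–98 for Nadia.
Nadia vs Theo: 174–34 for Nadia.
Nadia vs Noah: 110–98 for Nadia.
Nadia beats every other option head-to-head.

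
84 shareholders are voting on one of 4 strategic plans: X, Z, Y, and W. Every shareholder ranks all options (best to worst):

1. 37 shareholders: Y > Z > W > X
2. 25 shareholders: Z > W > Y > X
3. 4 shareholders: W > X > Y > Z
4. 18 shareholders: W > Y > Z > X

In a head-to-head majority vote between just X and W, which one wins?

Voters preferring X to W: 0; preferring W to X: 84.
W wins the head-to-head.

W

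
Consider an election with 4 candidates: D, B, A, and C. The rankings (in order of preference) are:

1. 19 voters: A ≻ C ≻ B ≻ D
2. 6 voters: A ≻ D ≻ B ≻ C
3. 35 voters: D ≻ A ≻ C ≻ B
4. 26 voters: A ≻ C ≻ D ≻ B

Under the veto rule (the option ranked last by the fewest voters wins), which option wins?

A

Last-place votes: D 19, B 61, A 0, C 6.
A is ranked last by the fewest voters, so A wins.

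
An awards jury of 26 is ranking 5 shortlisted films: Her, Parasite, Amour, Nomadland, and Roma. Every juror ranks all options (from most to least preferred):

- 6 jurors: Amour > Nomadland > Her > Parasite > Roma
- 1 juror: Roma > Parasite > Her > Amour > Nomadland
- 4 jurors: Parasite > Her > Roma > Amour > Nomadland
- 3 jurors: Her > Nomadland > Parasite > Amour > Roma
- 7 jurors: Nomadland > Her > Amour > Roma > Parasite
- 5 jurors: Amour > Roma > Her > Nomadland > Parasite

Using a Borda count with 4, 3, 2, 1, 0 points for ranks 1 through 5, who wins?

Her: 6·2 + 1·2 + 4·3 + 3·4 + 7·3 + 5·2 = 69
Parasite: 6·1 + 1·3 + 4·4 + 3·2 + 7·0 + 5·0 = 31
Amour: 6·4 + 1·1 + 4·1 + 3·1 + 7·2 + 5·4 = 66
Nomadland: 6·3 + 1·0 + 4·0 + 3·3 + 7·4 + 5·1 = 60
Roma: 6·0 + 1·4 + 4·2 + 3·0 + 7·1 + 5·3 = 34
Her has the highest Borda score (69).

Her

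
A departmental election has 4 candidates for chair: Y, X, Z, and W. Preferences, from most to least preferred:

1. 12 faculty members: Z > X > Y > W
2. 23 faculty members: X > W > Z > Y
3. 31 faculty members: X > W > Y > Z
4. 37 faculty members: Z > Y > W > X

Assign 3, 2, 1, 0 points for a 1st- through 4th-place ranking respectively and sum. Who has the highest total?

X

Y: 12·1 + 23·0 + 31·1 + 37·2 = 117
X: 12·2 + 23·3 + 31·3 + 37·0 = 186
Z: 12·3 + 23·1 + 31·0 + 37·3 = 170
W: 12·0 + 23·2 + 31·2 + 37·1 = 145
X has the highest Borda score (186).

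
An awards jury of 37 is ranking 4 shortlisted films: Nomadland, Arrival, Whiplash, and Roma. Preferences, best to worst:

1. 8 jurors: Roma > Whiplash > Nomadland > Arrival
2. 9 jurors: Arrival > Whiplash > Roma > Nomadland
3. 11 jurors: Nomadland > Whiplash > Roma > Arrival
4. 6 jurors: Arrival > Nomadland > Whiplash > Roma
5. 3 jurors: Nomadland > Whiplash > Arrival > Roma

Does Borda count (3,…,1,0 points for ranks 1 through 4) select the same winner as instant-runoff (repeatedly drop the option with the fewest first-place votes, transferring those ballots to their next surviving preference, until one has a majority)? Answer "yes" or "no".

no

Borda — scores: Nomadland 62, Arrival 48, Whiplash 68, Roma 44. Winner: Whiplash.
Instant-runoff — R1 Nomadland 14, Arrival 15, Whiplash 0, Roma 8 (Whiplash out); R2 Nomadland 14, Arrival 15, Roma 8 (Roma out); R3 Nomadland 22, Arrival 15 (Nomadland winner). Winner: Nomadland.
The two methods disagree.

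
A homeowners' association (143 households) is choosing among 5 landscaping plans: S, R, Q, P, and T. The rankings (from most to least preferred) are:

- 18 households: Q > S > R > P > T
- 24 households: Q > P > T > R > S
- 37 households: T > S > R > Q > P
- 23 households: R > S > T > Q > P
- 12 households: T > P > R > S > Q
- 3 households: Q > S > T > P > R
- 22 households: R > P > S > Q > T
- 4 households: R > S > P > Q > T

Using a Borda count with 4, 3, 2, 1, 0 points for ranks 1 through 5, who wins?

R

S: 18·3 + 24·0 + 37·3 + 23·3 + 12·1 + 3·3 + 22·2 + 4·3 = 311
R: 18·2 + 24·1 + 37·2 + 23·4 + 12·2 + 3·0 + 22·4 + 4·4 = 354
Q: 18·4 + 24·4 + 37·1 + 23·1 + 12·0 + 3·4 + 22·1 + 4·1 = 266
P: 18·1 + 24·3 + 37·0 + 23·0 + 12·3 + 3·1 + 22·3 + 4·2 = 203
T: 18·0 + 24·2 + 37·4 + 23·2 + 12·4 + 3·2 + 22·0 + 4·0 = 296
R has the highest Borda score (354).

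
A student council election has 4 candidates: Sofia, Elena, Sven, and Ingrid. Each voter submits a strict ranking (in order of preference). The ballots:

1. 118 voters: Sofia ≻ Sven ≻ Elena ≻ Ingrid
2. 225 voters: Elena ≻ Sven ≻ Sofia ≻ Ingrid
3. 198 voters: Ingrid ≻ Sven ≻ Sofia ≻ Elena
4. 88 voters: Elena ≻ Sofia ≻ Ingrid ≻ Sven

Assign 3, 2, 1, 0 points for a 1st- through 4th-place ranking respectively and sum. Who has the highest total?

Sofia: 118·3 + 225·1 + 198·1 + 88·2 = 953
Elena: 118·1 + 225·3 + 198·0 + 88·3 = 1057
Sven: 118·2 + 225·2 + 198·2 + 88·0 = 1082
Ingrid: 118·0 + 225·0 + 198·3 + 88·1 = 682
Sven has the highest Borda score (1082).

Sven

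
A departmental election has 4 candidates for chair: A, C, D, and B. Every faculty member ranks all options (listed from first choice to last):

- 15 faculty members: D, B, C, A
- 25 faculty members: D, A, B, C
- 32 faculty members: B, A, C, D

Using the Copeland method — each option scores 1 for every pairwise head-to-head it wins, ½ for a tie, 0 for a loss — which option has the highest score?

A: beats C; loses to D and B → score 1.
C: loses to A, D, and B → score 0.
D: beats A, C, and B → score 3.
B: beats A and C; loses to D → score 2.
D has the best pairwise record.

D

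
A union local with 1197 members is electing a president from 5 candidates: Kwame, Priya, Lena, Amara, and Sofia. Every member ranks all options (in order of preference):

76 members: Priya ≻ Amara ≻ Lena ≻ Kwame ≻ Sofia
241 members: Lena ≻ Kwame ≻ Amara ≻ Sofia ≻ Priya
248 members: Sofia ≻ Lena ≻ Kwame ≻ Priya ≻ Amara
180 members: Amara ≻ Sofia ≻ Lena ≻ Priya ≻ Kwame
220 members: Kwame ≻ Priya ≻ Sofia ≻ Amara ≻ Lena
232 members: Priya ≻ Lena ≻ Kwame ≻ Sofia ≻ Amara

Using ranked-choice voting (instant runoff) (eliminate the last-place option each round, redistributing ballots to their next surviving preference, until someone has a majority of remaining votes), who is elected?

Sofia

Round 1: Kwame 220, Priya 308, Lena 241, Amara 180, Sofia 248. Eliminate Amara.
Round 2: Kwame 220, Priya 308, Lena 241, Sofia 428. Eliminate Kwame.
Round 3: Priya 528, Lena 241, Sofia 428. Eliminate Lena.
Round 4: Priya 528, Sofia 669. Sofia has a majority.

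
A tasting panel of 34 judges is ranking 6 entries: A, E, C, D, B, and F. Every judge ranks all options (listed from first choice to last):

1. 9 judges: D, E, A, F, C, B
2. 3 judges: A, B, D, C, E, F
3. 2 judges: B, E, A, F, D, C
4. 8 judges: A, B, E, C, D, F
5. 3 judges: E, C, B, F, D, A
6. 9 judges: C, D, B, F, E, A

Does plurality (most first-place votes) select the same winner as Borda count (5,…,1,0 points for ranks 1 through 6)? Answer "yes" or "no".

Plurality — first-place votes: A 11, E 3, C 9, D 9, B 2, F 0. Winner: A.
Borda — scores: A 88, E 95, C 88, D 103, B 90, F 46. Winner: D.
The two methods disagree.

no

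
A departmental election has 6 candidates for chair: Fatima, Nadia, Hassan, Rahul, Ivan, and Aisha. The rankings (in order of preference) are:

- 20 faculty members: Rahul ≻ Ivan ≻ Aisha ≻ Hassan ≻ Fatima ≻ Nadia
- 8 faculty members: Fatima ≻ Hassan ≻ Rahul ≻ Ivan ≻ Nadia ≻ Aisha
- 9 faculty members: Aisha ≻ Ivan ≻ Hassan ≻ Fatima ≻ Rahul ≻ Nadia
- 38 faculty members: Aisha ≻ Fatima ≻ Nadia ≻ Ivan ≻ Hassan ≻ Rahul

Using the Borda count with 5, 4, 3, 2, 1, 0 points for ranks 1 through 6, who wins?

Fatima: 20·1 + 8·5 + 9·2 + 38·4 = 230
Nadia: 20·0 + 8·1 + 9·0 + 38·3 = 122
Hassan: 20·2 + 8·4 + 9·3 + 38·1 = 137
Rahul: 20·5 + 8·3 + 9·1 + 38·0 = 133
Ivan: 20·4 + 8·2 + 9·4 + 38·2 = 208
Aisha: 20·3 + 8·0 + 9·5 + 38·5 = 295
Aisha has the highest Borda score (295).

Aisha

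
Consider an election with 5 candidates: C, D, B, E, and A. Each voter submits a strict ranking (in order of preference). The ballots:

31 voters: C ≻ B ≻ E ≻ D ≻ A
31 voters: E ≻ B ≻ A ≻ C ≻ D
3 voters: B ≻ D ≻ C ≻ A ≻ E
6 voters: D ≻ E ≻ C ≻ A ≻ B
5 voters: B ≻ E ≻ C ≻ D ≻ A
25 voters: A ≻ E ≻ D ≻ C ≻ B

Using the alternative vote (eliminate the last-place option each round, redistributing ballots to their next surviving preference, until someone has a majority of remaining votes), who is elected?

E

Round 1: C 31, D 6, B 8, E 31, A 25. Eliminate D.
Round 2: C 31, B 8, E 37, A 25. Eliminate B.
Round 3: C 34, E 42, A 25. Eliminate A.
Round 4: C 34, E 67. E has a majority.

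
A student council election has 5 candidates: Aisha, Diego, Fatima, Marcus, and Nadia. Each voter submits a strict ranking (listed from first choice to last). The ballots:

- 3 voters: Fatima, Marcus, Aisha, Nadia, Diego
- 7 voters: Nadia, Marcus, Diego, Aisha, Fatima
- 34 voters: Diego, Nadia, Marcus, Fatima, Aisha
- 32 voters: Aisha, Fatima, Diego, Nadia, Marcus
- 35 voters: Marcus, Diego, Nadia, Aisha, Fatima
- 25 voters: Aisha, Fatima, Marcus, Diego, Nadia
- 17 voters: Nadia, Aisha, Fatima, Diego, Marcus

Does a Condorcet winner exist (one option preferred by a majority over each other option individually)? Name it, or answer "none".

Checking pairwise contests:
Marcus beats Aisha 79–74.
Aisha beats Diego 77–76.
Aisha beats Fatima 116–37.
Diego beats Marcus 83–70.
Diego beats Nadia 126–27.
Every option loses at least one head-to-head, so there is no Condorcet winner.

none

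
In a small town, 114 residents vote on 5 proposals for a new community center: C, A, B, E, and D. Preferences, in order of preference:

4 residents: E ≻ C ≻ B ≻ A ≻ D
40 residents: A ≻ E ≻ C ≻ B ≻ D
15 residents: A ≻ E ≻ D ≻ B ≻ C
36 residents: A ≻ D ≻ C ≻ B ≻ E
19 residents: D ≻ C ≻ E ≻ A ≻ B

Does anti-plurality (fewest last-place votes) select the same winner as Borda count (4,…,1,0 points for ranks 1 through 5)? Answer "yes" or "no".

yes

Anti-plurality — last-place votes: C 15, A 0, B 19, E 36, D 44. Winner: A.
Borda — scores: C 221, A 387, B 99, E 219, D 214. Winner: A.
The two methods agree.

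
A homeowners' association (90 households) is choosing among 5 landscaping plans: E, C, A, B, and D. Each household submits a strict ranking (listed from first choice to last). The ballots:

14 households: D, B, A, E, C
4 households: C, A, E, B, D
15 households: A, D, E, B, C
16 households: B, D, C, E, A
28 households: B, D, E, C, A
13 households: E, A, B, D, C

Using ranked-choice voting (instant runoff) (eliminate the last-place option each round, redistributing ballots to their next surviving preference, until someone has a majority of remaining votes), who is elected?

B

Round 1: E 13, C 4, A 15, B 44, D 14. Eliminate C.
Round 2: E 13, A 19, B 44, D 14. Eliminate E.
Round 3: A 32, B 44, D 14. Eliminate D.
Round 4: A 32, B 58. B has a majority.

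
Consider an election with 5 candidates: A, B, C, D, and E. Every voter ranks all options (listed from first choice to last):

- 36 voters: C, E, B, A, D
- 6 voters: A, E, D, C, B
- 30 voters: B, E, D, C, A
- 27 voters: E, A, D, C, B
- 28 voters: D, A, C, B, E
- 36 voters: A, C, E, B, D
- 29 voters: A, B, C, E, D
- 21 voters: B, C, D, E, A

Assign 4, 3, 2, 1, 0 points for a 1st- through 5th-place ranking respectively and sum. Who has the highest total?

C

A: 36·1 + 6·4 + 30·0 + 27·3 + 28·3 + 36·4 + 29·4 + 21·0 = 485
B: 36·2 + 6·0 + 30·4 + 27·0 + 28·1 + 36·1 + 29·3 + 21·4 = 427
C: 36·4 + 6·1 + 30·1 + 27·1 + 28·2 + 36·3 + 29·2 + 21·3 = 492
D: 36·0 + 6·2 + 30·2 + 27·2 + 28·4 + 36·0 + 29·0 + 21·2 = 280
E: 36·3 + 6·3 + 30·3 + 27·4 + 28·0 + 36·2 + 29·1 + 21·1 = 446
C has the highest Borda score (492).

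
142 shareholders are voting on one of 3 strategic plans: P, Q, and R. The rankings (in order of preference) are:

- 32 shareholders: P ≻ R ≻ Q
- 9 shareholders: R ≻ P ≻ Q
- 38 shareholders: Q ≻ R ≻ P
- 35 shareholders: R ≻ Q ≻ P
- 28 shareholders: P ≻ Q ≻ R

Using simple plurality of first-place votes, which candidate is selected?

P

First-place votes: P 60, Q 38, R 44.
P has the most first-place votes.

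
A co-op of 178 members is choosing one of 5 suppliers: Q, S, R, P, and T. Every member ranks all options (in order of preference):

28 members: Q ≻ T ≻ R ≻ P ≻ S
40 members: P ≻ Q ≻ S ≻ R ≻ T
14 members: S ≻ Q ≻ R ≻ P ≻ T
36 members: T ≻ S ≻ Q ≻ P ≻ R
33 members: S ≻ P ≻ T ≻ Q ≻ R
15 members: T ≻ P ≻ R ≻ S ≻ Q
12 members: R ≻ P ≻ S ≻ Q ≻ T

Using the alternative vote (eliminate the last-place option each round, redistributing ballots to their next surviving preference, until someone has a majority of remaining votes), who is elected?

Round 1: Q 28, S 47, R 12, P 40, T 51. Eliminate R.
Round 2: Q 28, S 47, P 52, T 51. Eliminate Q.
Round 3: S 47, P 52, T 79. Eliminate S.
Round 4: P 99, T 79. P has a majority.

P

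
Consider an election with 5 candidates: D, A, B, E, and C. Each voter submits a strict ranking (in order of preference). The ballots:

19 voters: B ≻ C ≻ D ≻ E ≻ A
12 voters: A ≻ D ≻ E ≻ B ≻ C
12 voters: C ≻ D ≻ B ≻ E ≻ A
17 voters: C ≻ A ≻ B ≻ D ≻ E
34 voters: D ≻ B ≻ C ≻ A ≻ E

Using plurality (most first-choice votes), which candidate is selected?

First-place votes: D 34, A 12, B 19, E 0, C 29.
D has the most first-place votes.

D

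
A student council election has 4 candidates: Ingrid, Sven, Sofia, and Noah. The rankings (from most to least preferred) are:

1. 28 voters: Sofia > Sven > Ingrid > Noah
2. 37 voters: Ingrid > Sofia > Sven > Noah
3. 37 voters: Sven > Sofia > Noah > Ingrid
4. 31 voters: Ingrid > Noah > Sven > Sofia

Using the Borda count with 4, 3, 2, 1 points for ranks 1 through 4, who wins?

Ingrid: 28·2 + 37·4 + 37·1 + 31·4 = 365
Sven: 28·3 + 37·2 + 37·4 + 31·2 = 368
Sofia: 28·4 + 37·3 + 37·3 + 31·1 = 365
Noah: 28·1 + 37·1 + 37·2 + 31·3 = 232
Sven has the highest Borda score (368).

Sven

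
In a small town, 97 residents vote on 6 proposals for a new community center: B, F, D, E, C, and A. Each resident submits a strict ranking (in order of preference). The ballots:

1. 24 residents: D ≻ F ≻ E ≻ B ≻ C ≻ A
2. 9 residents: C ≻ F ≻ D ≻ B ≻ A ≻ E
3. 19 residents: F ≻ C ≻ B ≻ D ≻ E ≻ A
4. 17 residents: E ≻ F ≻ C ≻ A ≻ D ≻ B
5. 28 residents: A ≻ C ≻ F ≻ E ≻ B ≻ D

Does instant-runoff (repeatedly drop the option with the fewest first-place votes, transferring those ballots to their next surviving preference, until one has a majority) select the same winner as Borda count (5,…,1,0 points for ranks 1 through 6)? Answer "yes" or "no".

yes

Instant-runoff — R1 B 0, F 19, D 24, E 17, C 9, A 28 (B out); R2 F 19, D 24, E 17, C 9, A 28 (C out); R3 F 28, D 24, E 17, A 28 (E out); R4 F 45, D 24, A 28 (D out); R5 F 69, A 28 (F winner). Winner: F.
Borda — scores: B 151, F 379, D 202, E 232, C 308, A 183. Winner: F.
The two methods agree.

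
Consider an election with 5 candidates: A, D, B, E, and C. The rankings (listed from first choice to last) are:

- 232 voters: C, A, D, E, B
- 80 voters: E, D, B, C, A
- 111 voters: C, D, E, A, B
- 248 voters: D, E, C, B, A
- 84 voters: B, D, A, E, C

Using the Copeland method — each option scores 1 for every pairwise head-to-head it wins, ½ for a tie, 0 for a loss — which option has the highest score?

A: loses to D, B, E, and C → score 0.
D: beats A, B, E, and C → score 4.
B: beats A; loses to D, E, and C → score 1.
E: beats A, B, and C; loses to D → score 3.
C: beats A and B; loses to D and E → score 2.
D has the best pairwise record.

D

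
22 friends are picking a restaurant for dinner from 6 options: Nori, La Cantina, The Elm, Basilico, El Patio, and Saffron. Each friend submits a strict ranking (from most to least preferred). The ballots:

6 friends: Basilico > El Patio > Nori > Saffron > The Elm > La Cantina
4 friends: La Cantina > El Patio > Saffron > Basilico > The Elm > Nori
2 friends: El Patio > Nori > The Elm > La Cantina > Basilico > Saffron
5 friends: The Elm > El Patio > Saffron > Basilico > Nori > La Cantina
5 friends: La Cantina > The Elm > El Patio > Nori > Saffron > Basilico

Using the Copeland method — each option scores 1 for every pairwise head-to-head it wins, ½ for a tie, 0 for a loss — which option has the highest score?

Nori: beats La Cantina and Saffron; loses to The Elm, Basilico, and El Patio → score 2.
La Cantina: ties Basilico and Saffron; loses to Nori, The Elm, and El Patio → score 1.
The Elm: beats Nori, La Cantina, Basilico, and Saffron; loses to El Patio → score 4.
Basilico: beats Nori; ties La Cantina; loses to The Elm, El Patio, and Saffron → score 1.5.
El Patio: beats Nori, La Cantina, The Elm, Basilico, and Saffron → score 5.
Saffron: beats Basilico; ties La Cantina; loses to Nori, The Elm, and El Patio → score 1.5.
El Patio has the best pairwise record.

El Patio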